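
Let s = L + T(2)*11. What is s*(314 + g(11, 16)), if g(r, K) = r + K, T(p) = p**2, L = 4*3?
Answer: 19096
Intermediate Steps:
L = 12
s = 56 (s = 12 + 2**2*11 = 12 + 4*11 = 12 + 44 = 56)
g(r, K) = K + r
s*(314 + g(11, 16)) = 56*(314 + (16 + 11)) = 56*(314 + 27) = 56*341 = 19096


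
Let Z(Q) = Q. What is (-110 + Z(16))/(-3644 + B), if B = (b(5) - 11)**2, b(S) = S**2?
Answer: 47/1724 ≈ 0.027262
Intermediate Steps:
B = 196 (B = (5**2 - 11)**2 = (25 - 11)**2 = 14**2 = 196)
(-110 + Z(16))/(-3644 + B) = (-110 + 16)/(-3644 + 196) = -94/(-3448) = -94*(-1/3448) = 47/1724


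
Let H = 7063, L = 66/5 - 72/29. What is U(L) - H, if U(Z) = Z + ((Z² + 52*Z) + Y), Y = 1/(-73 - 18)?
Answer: -12206958404/1913275 ≈ -6380.1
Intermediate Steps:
Y = -1/91 (Y = 1/(-91) = -1/91 ≈ -0.010989)
L = 1554/145 (L = 66*(⅕) - 72*1/29 = 66/5 - 72/29 = 1554/145 ≈ 10.717)
U(Z) = -1/91 + Z² + 53*Z (U(Z) = Z + ((Z² + 52*Z) - 1/91) = Z + (-1/91 + Z² + 52*Z) = -1/91 + Z² + 53*Z)
U(L) - H = (-1/91 + (1554/145)² + 53*(1554/145)) - 1*7063 = (-1/91 + 2414916/21025 + 82362/145) - 7063 = 1306502921/1913275 - 7063 = -12206958404/1913275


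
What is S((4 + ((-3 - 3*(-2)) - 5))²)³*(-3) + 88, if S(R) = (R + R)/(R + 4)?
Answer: 85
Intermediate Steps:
S(R) = 2*R/(4 + R) (S(R) = (2*R)/(4 + R) = 2*R/(4 + R))
S((4 + ((-3 - 3*(-2)) - 5))²)³*(-3) + 88 = (2*(4 + ((-3 - 3*(-2)) - 5))²/(4 + (4 + ((-3 - 3*(-2)) - 5))²))³*(-3) + 88 = (2*(4 + ((-3 + 6) - 5))²/(4 + (4 + ((-3 + 6) - 5))²))³*(-3) + 88 = (2*(4 + (3 - 5))²/(4 + (4 + (3 - 5))²))³*(-3) + 88 = (2*(4 - 2)²/(4 + (4 - 2)²))³*(-3) + 88 = (2*2²/(4 + 2²))³*(-3) + 88 = (2*4/(4 + 4))³*(-3) + 88 = (2*4/8)³*(-3) + 88 = (2*4*(⅛))³*(-3) + 88 = 1³*(-3) + 88 = 1*(-3) + 88 = -3 + 88 = 85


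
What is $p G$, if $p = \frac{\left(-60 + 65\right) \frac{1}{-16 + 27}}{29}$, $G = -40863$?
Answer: $- \frac{204315}{319} \approx -640.49$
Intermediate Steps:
$p = \frac{5}{319}$ ($p = \frac{5}{11} \cdot \frac{1}{29} = \frac{5}{319} \approx 0.015674$)
$p G = \frac{5}{319} \left(-40863\right) = - \frac{204315}{319}$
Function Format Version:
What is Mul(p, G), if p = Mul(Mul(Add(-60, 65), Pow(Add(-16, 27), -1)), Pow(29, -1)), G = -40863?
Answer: Rational(-204315, 319) ≈ -640.49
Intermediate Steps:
p = Rational(5, 319) (p = Mul(Mul(5, Pow(11, -1)), Rational(1, 29)) = Mul(Mul(5, Rational(1, 11)), Rational(1, 29)) = Mul(Rational(5, 11), Rational(1, 29)) = Rational(5, 319) ≈ 0.015674)
Mul(p, G) = Mul(Rational(5, 319), -40863) = Rational(-204315, 319)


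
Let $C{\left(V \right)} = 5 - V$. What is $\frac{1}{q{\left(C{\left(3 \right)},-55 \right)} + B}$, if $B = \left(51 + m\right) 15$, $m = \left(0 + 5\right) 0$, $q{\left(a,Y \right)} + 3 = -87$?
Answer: $\frac{1}{675} \approx 0.0014815$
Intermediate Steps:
$q{\left(a,Y \right)} = -90$ ($q{\left(a,Y \right)} = -3 - 87 = -90$)
$m = 0$ ($m = 5 \cdot 0 = 0$)
$B = 765$ ($B = \left(51 + 0\right) 15 = 51 \cdot 15 = 765$)
$\frac{1}{q{\left(C{\left(3 \right)},-55 \right)} + B} = \frac{1}{-90 + 765} = \frac{1}{675}$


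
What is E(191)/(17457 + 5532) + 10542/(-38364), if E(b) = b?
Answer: -39170419/146991666 ≈ -0.26648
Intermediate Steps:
E(191)/(17457 + 5532) + 10542/(-38364) = 191/(17457 + 5532) + 10542/(-38364) = 191/22989 + 10542*(-1/38364) = 191*(1/22989) - 1757/6394 = 191/22989 - 1757/6394 = -39170419/146991666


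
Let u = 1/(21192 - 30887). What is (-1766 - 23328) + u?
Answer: -243286331/9695 ≈ -25094.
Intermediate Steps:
u = -1/9695 (u = 1/(-9695) = -1/9695 ≈ -0.00010315)
(-1766 - 23328) + u = (-1766 - 23328) - 1/9695 = -25094 - 1/9695 = -243286331/9695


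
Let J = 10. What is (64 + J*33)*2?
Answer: 788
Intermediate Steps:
(64 + J*33)*2 = (64 + 10*33)*2 = (64 + 330)*2 = 394*2 = 788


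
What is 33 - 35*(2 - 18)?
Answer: 593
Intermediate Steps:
33 - 35*(2 - 18) = 33 - 35*(-16) = 33 + 560 = 593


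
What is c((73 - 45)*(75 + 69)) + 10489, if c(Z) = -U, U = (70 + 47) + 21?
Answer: 10351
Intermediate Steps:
U = 138 (U = 117 + 21 = 138)
c(Z) = -138 (c(Z) = -1*138 = -138)
c((73 - 45)*(75 + 69)) + 10489 = -138 + 10489 = 10351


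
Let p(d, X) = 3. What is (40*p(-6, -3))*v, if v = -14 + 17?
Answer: 360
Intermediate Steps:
v = 3
(40*p(-6, -3))*v = (40*3)*3 = 120*3 = 360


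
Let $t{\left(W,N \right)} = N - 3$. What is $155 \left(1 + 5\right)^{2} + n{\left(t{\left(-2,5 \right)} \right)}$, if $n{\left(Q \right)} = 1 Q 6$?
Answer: $5592$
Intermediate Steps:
$t{\left(W,N \right)} = -3 + N$ ($t{\left(W,N \right)} = N - 3 = -3 + N$)
$n{\left(Q \right)} = 6 Q$ ($n{\left(Q \right)} = Q 6 = 6 Q$)
$155 \left(1 + 5\right)^{2} + n{\left(t{\left(-2,5 \right)} \right)} = 155 \left(1 + 5\right)^{2} + 6 \left(-3 + 5\right) = 155 \cdot 6^{2} + 6 \cdot 2 = 155 \cdot 36 + 12 = 5580 + 12 = 5592$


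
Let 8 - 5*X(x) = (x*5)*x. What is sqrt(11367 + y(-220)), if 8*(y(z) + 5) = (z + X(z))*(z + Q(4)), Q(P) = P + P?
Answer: 2*sqrt(8123435)/5 ≈ 1140.1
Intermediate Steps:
Q(P) = 2*P
X(x) = 8/5 - x**2 (X(x) = 8/5 - x*5*x/5 = 8/5 - 5*x*x/5 = 8/5 - x**2)
y(z) = -5 + (8 + z)*(8/5 + z - z**2)/8 (y(z) = -5 + ((z + (8/5 - z**2))*(z + 2*4))/8 = -5 + ((8/5 + z - z**2)*(z + 8))/8 = -5 + ((8/5 + z - z**2)*(8 + z))/8 = -5 + ((8 + z)*(8/5 + z - z**2))/8 = -5 + (8 + z)*(8/5 + z - z**2)/8)
sqrt(11367 + y(-220)) = sqrt(11367 + (-17/5 - 7/8*(-220)**2 - 1/8*(-220)**3 + (6/5)*(-220))) = sqrt(11367 + (-17/5 - 7/8*48400 - 1/8*(-10648000) - 264)) = sqrt(11367 + (-17/5 - 42350 + 1331000 - 264)) = sqrt(11367 + 6441913/5) = sqrt(6498748/5) = 2*sqrt(8123435)/5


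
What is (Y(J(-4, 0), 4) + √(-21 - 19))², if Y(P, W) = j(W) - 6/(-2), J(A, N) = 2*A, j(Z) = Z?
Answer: 9 + 28*I*√10 ≈ 9.0 + 88.544*I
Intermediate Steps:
Y(P, W) = 3 + W (Y(P, W) = W - 6/(-2) = W - 6*(-1)/2 = W - 1*(-3) = W + 3 = 3 + W)
(Y(J(-4, 0), 4) + √(-21 - 19))² = ((3 + 4) + √(-21 - 19))² = (7 + √(-40))² = (7 + 2*I*√10)²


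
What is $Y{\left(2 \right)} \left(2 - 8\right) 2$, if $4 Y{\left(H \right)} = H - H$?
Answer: $0$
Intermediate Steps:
$Y{\left(H \right)} = 0$ ($Y{\left(H \right)} = \frac{H - H}{4} = \frac{1}{4} \cdot 0 = 0$)
$Y{\left(2 \right)} \left(2 - 8\right) 2 = 0 \left(2 - 8\right) 2 = 0 \left(-6\right) 2 = 0 \cdot 2 = 0$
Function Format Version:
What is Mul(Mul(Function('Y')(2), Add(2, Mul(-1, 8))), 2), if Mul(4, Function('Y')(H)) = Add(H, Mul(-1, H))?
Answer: 0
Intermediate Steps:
Function('Y')(H) = 0 (Function('Y')(H) = Mul(Rational(1, 4), Add(H, Mul(-1, H))) = Mul(Rational(1, 4), 0) = 0)
Mul(Mul(Function('Y')(2), Add(2, Mul(-1, 8))), 2) = Mul(Mul(0, Add(2, Mul(-1, 8))), 2) = Mul(Mul(0, Add(2, -8)), 2) = Mul(Mul(0, -6), 2) = Mul(0, 2) = 0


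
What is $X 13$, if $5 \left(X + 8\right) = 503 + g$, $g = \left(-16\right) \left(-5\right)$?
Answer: $\frac{7059}{5} \approx 1411.8$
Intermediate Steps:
$g = 80$
$X = \frac{543}{5}$ ($X = -8 + \frac{503 + 80}{5} = -8 + \frac{1}{5} \cdot 583 = -8 + \frac{583}{5} = \frac{543}{5} \approx 108.6$)
$X 13 = \frac{543}{5} \cdot 13 = \frac{7059}{5}$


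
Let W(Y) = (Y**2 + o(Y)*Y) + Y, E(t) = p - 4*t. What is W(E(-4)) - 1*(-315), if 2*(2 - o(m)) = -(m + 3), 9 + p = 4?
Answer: 546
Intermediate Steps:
p = -5 (p = -9 + 4 = -5)
o(m) = 7/2 + m/2 (o(m) = 2 - (-1)*(m + 3)/2 = 2 - (-1)*(3 + m)/2 = 2 - (-3 - m)/2 = 2 + (3/2 + m/2) = 7/2 + m/2)
E(t) = -5 - 4*t
W(Y) = Y + Y**2 + Y*(7/2 + Y/2) (W(Y) = (Y**2 + (7/2 + Y/2)*Y) + Y = (Y**2 + Y*(7/2 + Y/2)) + Y = Y + Y**2 + Y*(7/2 + Y/2))
W(E(-4)) - 1*(-315) = 3*(-5 - 4*(-4))*(3 + (-5 - 4*(-4)))/2 - 1*(-315) = 3*(-5 + 16)*(3 + (-5 + 16))/2 + 315 = (3/2)*11*(3 + 11) + 315 = (3/2)*11*14 + 315 = 231 + 315 = 546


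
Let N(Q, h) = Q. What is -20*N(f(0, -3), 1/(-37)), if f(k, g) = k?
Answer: 0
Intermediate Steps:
-20*N(f(0, -3), 1/(-37)) = -20*0 = 0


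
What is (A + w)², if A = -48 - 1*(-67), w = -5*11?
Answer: 1296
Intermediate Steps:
w = -55
A = 19 (A = -48 + 67 = 19)
(A + w)² = (19 - 55)² = (-36)² = 1296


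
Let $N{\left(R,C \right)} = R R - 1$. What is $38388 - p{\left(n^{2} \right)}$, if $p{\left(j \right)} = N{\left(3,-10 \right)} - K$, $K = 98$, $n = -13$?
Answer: $38478$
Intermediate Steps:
$N{\left(R,C \right)} = -1 + R^{2}$ ($N{\left(R,C \right)} = R^{2} - 1 = -1 + R^{2}$)
$p{\left(j \right)} = -90$ ($p{\left(j \right)} = \left(-1 + 3^{2}\right) - 98 = \left(-1 + 9\right) - 98 = 8 - 98 = -90$)
$38388 - p{\left(n^{2} \right)} = 38388 - -90 = 38388 + 90 = 38478$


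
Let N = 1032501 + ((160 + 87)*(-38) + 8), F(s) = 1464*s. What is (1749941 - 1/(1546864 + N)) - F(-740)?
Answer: 7281546737086/2569987 ≈ 2.8333e+6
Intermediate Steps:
N = 1023123 (N = 1032501 + (247*(-38) + 8) = 1032501 + (-9386 + 8) = 1032501 - 9378 = 1023123)
(1749941 - 1/(1546864 + N)) - F(-740) = (1749941 - 1/(1546864 + 1023123)) - 1464*(-740) = (1749941 - 1/2569987) - 1*(-1083360) = (1749941 - 1*1/2569987) + 1083360 = (1749941 - 1/2569987) + 1083360 = 4497325620766/2569987 + 1083360 = 7281546737086/2569987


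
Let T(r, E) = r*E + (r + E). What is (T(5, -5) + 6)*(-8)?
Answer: 152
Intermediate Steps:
T(r, E) = E + r + E*r (T(r, E) = E*r + (E + r) = E + r + E*r)
(T(5, -5) + 6)*(-8) = ((-5 + 5 - 5*5) + 6)*(-8) = ((-5 + 5 - 25) + 6)*(-8) = (-25 + 6)*(-8) = -19*(-8) = 152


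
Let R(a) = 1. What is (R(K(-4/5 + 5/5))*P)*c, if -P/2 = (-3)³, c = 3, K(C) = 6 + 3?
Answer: 162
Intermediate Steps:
K(C) = 9
P = 54 (P = -2*(-3)³ = -2*(-27) = 54)
(R(K(-4/5 + 5/5))*P)*c = (1*54)*3 = 54*3 = 162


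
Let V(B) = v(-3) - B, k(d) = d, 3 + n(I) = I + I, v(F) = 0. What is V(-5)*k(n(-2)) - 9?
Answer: -44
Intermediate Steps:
n(I) = -3 + 2*I (n(I) = -3 + (I + I) = -3 + 2*I)
V(B) = -B (V(B) = 0 - B = -B)
V(-5)*k(n(-2)) - 9 = (-1*(-5))*(-3 + 2*(-2)) - 9 = 5*(-3 - 4) - 9 = 5*(-7) - 9 = -35 - 9 = -44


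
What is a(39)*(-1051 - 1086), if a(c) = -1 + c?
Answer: -81206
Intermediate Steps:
a(39)*(-1051 - 1086) = (-1 + 39)*(-1051 - 1086) = 38*(-2137) = -81206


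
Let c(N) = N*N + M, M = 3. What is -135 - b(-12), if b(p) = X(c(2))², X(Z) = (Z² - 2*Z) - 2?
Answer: -1224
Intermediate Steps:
c(N) = 3 + N² (c(N) = N*N + 3 = N² + 3 = 3 + N²)
X(Z) = -2 + Z² - 2*Z
b(p) = 1089 (b(p) = (-2 + (3 + 2²)² - 2*(3 + 2²))² = (-2 + (3 + 4)² - 2*(3 + 4))² = (-2 + 7² - 2*7)² = (-2 + 49 - 14)² = 33² = 1089)
-135 - b(-12) = -135 - 1*1089 = -135 - 1089 = -1224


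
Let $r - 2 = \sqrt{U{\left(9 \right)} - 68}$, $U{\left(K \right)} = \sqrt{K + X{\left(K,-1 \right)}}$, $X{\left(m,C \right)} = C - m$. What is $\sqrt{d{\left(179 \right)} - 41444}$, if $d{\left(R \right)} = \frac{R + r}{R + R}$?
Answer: $\frac{\sqrt{-5311564018 + 358 \sqrt{-68 + i}}}{358} \approx 5.6575 \cdot 10^{-5} + 203.58 i$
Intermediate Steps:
$U{\left(K \right)} = i$ ($U{\left(K \right)} = \sqrt{K - \left(1 + K\right)} = \sqrt{-1} = i$)
$r = 2 + \sqrt{-68 + i}$ ($r = 2 + \sqrt{i - 68} = 2 + \sqrt{-68 + i} \approx 2.0606 + 8.2464 i$)
$d{\left(R \right)} = \frac{2 + R + \sqrt{-68 + i}}{2 R}$ ($d{\left(R \right)} = \frac{R + \left(2 + \sqrt{-68 + i}\right)}{R + R} = \frac{2 + R + \sqrt{-68 + i}}{2 R}$)
$\sqrt{d{\left(179 \right)} - 41444} = \sqrt{\frac{2 + 179 + \sqrt{-68 + i}}{2 \cdot 179} - 41444} = \sqrt{\frac{1}{2} \cdot \frac{1}{179} \left(181 + \sqrt{-68 + i}\right) - 41444} = \sqrt{\left(\frac{181}{358} + \frac{\sqrt{-68 + i}}{358}\right) - 41444} = \sqrt{- \frac{14836771}{358} + \frac{\sqrt{-68 + i}}{358}}$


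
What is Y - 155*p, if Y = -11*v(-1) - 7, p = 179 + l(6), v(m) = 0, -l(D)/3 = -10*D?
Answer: -55652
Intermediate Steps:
l(D) = 30*D (l(D) = -(-30)*D = 30*D)
p = 359 (p = 179 + 30*6 = 179 + 180 = 359)
Y = -7 (Y = -11*0 - 7 = 0 - 7 = -7)
Y - 155*p = -7 - 155*359 = -7 - 55645 = -55652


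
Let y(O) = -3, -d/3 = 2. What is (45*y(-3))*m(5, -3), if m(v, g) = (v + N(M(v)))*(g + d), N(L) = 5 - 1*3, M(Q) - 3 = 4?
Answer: 8505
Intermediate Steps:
d = -6 (d = -3*2 = -6)
M(Q) = 7 (M(Q) = 3 + 4 = 7)
N(L) = 2 (N(L) = 5 - 3 = 2)
m(v, g) = (-6 + g)*(2 + v) (m(v, g) = (v + 2)*(g - 6) = (2 + v)*(-6 + g) = (-6 + g)*(2 + v))
(45*y(-3))*m(5, -3) = (45*(-3))*(-12 - 6*5 + 2*(-3) - 3*5) = -135*(-12 - 30 - 6 - 15) = -135*(-63) = 8505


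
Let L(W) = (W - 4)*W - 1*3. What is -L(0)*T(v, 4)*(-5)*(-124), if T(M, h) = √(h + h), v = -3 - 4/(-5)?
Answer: 3720*√2 ≈ 5260.9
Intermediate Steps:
v = -11/5 (v = -3 - 4*(-⅕) = -3 + ⅘ = -11/5 ≈ -2.2000)
T(M, h) = √2*√h (T(M, h) = √(2*h) = √2*√h)
L(W) = -3 + W*(-4 + W) (L(W) = (-4 + W)*W - 3 = W*(-4 + W) - 3 = -3 + W*(-4 + W))
-L(0)*T(v, 4)*(-5)*(-124) = -(-3 + 0² - 4*0)*(√2*√4)*(-5)*(-124) = -(-3 + 0 + 0)*(√2*2)*(-5)*(-124) = -(-6*√2)*(-5)*(-124) = -30*√2*(-124) = 3720*√2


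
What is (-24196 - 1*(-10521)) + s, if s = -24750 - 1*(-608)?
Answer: -37817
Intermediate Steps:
s = -24142 (s = -24750 + 608 = -24142)
(-24196 - 1*(-10521)) + s = (-24196 - 1*(-10521)) - 24142 = (-24196 + 10521) - 24142 = -13675 - 24142 = -37817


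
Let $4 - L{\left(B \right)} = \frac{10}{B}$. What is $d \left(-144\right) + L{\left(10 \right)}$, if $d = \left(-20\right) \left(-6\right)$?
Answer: $-17277$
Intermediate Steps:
$L{\left(B \right)} = 4 - \frac{10}{B}$
$d = 120$
$d \left(-144\right) + L{\left(10 \right)} = 120 \left(-144\right) + \left(4 - \frac{10}{10}\right) = -17280 + \left(4 - 1\right) = -17280 + 3 = -17277$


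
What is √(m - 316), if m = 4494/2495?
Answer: I*√1955895370/2495 ≈ 17.726*I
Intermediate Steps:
m = 4494/2495 (m = 4494*(1/2495) = 4494/2495 ≈ 1.8012)
√(m - 316) = √(4494/2495 - 316) = √(-783926/2495) = I*√1955895370/2495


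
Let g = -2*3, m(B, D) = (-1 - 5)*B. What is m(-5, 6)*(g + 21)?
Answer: 450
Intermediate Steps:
m(B, D) = -6*B
g = -6
m(-5, 6)*(g + 21) = (-6*(-5))*(-6 + 21) = 30*15 = 450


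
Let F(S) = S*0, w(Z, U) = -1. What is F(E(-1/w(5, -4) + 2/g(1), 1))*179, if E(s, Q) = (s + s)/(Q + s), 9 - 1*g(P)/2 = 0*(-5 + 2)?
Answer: 0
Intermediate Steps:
g(P) = 18 (g(P) = 18 - 0*(-5 + 2) = 18 - 0*(-3) = 18 - 2*0 = 18 + 0 = 18)
E(s, Q) = 2*s/(Q + s) (E(s, Q) = (2*s)/(Q + s) = 2*s/(Q + s))
F(S) = 0
F(E(-1/w(5, -4) + 2/g(1), 1))*179 = 0*179 = 0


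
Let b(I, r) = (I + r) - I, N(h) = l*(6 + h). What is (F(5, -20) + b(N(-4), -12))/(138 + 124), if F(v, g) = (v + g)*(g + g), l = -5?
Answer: 294/131 ≈ 2.2443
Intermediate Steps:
N(h) = -30 - 5*h (N(h) = -5*(6 + h) = -30 - 5*h)
F(v, g) = 2*g*(g + v) (F(v, g) = (g + v)*(2*g) = 2*g*(g + v))
b(I, r) = r
(F(5, -20) + b(N(-4), -12))/(138 + 124) = (2*(-20)*(-20 + 5) - 12)/(138 + 124) = (2*(-20)*(-15) - 12)/262 = (600 - 12)*(1/262) = 588*(1/262) = 294/131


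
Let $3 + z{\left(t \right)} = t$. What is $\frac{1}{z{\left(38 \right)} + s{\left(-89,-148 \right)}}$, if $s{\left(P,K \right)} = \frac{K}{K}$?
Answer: $\frac{1}{36} \approx 0.027778$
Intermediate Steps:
$z{\left(t \right)} = -3 + t$
$s{\left(P,K \right)} = 1$
$\frac{1}{z{\left(38 \right)} + s{\left(-89,-148 \right)}} = \frac{1}{\left(-3 + 38\right) + 1} = \frac{1}{35 + 1} = \frac{1}{36}$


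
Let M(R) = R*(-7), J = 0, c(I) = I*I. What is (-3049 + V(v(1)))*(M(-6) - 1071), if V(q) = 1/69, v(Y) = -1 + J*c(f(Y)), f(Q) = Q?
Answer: 72160340/23 ≈ 3.1374e+6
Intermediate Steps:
c(I) = I**2
v(Y) = -1 (v(Y) = -1 + 0*Y**2 = -1 + 0 = -1)
V(q) = 1/69
M(R) = -7*R
(-3049 + V(v(1)))*(M(-6) - 1071) = (-3049 + 1/69)*(-7*(-6) - 1071) = -210380*(42 - 1071)/69 = -210380/69*(-1029) = 72160340/23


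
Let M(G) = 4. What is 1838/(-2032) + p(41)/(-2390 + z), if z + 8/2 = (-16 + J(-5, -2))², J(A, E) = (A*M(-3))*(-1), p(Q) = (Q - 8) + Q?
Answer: -1130283/1208024 ≈ -0.93565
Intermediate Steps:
p(Q) = -8 + 2*Q (p(Q) = (-8 + Q) + Q = -8 + 2*Q)
J(A, E) = -4*A (J(A, E) = (A*4)*(-1) = (4*A)*(-1) = -4*A)
z = 12 (z = -4 + (-16 - 4*(-5))² = -4 + (-16 + 20)² = -4 + 4² = -4 + 16 = 12)
1838/(-2032) + p(41)/(-2390 + z) = 1838/(-2032) + (-8 + 2*41)/(-2390 + 12) = 1838*(-1/2032) + (-8 + 82)/(-2378) = -919/1016 + 74*(-1/2378) = -919/1016 - 37/1189 = -1130283/1208024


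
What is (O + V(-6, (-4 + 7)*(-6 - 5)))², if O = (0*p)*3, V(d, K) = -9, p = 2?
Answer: 81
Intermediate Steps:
O = 0 (O = (0*2)*3 = 0*3 = 0)
(O + V(-6, (-4 + 7)*(-6 - 5)))² = (0 - 9)² = (-9)² = 81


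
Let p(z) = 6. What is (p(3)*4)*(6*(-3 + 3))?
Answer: 0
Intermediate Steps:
(p(3)*4)*(6*(-3 + 3)) = (6*4)*(6*(-3 + 3)) = 24*(6*0) = 24*0 = 0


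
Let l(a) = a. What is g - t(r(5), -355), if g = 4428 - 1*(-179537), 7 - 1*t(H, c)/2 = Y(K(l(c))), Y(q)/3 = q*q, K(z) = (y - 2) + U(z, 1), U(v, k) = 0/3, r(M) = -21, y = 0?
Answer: 183975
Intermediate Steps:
U(v, k) = 0 (U(v, k) = 0*(⅓) = 0)
K(z) = -2 (K(z) = (0 - 2) + 0 = -2 + 0 = -2)
Y(q) = 3*q² (Y(q) = 3*(q*q) = 3*q²)
t(H, c) = -10 (t(H, c) = 14 - 6*(-2)² = 14 - 6*4 = 14 - 2*12 = 14 - 24 = -10)
g = 183965 (g = 4428 + 179537 = 183965)
g - t(r(5), -355) = 183965 - 1*(-10) = 183965 + 10 = 183975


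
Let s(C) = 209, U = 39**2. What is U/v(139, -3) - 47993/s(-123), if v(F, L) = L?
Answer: -13996/19 ≈ -736.63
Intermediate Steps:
U = 1521
U/v(139, -3) - 47993/s(-123) = 1521/(-3) - 47993/209 = 1521*(-1/3) - 47993*1/209 = -507 - 4363/19 = -13996/19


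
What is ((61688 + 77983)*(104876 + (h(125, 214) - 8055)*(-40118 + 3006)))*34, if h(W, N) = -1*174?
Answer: 1450760416564536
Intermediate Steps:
h(W, N) = -174
((61688 + 77983)*(104876 + (h(125, 214) - 8055)*(-40118 + 3006)))*34 = ((61688 + 77983)*(104876 + (-174 - 8055)*(-40118 + 3006)))*34 = (139671*(104876 - 8229*(-37112)))*34 = (139671*(104876 + 305394648))*34 = (139671*305499524)*34 = 42669424016604*34 = 1450760416564536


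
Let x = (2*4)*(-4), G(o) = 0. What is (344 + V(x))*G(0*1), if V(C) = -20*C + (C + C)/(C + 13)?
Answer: 0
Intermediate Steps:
x = -32 (x = 8*(-4) = -32)
V(C) = -20*C + 2*C/(13 + C) (V(C) = -20*C + (2*C)/(13 + C) = -20*C + 2*C/(13 + C))
(344 + V(x))*G(0*1) = (344 - 2*(-32)*(129 + 10*(-32))/(13 - 32))*0 = (344 - 2*(-32)*(129 - 320)/(-19))*0 = (344 - 2*(-32)*(-1/19)*(-191))*0 = (344 + 12224/19)*0 = (18760/19)*0 = 0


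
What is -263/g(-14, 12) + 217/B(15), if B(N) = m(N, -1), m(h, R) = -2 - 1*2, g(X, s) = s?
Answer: -457/6 ≈ -76.167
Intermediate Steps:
m(h, R) = -4 (m(h, R) = -2 - 2 = -4)
B(N) = -4
-263/g(-14, 12) + 217/B(15) = -263/12 + 217/(-4) = -263*1/12 + 217*(-1/4) = -263/12 - 217/4 = -457/6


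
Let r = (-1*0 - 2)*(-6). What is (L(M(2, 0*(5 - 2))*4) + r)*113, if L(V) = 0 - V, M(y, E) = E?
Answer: 1356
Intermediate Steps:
L(V) = -V
r = 12 (r = (0 - 2)*(-6) = -2*(-6) = 12)
(L(M(2, 0*(5 - 2))*4) + r)*113 = (-0*(5 - 2)*4 + 12)*113 = (-0*3*4 + 12)*113 = (-0*4 + 12)*113 = (-1*0 + 12)*113 = (0 + 12)*113 = 12*113 = 1356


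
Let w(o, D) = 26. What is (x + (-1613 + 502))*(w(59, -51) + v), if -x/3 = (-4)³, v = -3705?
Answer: 3381001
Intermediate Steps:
x = 192 (x = -3*(-4)³ = -3*(-64) = 192)
(x + (-1613 + 502))*(w(59, -51) + v) = (192 + (-1613 + 502))*(26 - 3705) = (192 - 1111)*(-3679) = -919*(-3679) = 3381001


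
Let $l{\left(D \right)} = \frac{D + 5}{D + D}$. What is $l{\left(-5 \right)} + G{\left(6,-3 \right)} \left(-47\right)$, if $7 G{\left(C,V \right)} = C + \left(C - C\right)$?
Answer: $- \frac{282}{7} \approx -40.286$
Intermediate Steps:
$G{\left(C,V \right)} = \frac{C}{7}$ ($G{\left(C,V \right)} = \frac{C + \left(C - C\right)}{7} = \frac{C + 0}{7} = \frac{C}{7}$)
$l{\left(D \right)} = \frac{5 + D}{2 D}$
$l{\left(-5 \right)} + G{\left(6,-3 \right)} \left(-47\right) = \frac{5 - 5}{2 \left(-5\right)} + \frac{1}{7} \cdot 6 \left(-47\right) = \frac{1}{2} \left(- \frac{1}{5}\right) 0 + \frac{6}{7} \left(-47\right) = 0 - \frac{282}{7} = - \frac{282}{7}$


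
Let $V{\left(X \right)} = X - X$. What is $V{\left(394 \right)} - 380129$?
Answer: $-380129$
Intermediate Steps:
$V{\left(X \right)} = 0$
$V{\left(394 \right)} - 380129 = 0 - 380129 = -380129$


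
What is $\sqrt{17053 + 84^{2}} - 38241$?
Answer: $-38241 + \sqrt{24109} \approx -38086.0$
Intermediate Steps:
$\sqrt{17053 + 84^{2}} - 38241 = \sqrt{17053 + 7056} - 38241 = \sqrt{24109} - 38241 = -38241 + \sqrt{24109}$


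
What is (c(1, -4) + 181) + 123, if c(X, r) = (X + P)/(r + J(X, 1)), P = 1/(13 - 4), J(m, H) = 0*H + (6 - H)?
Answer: 2746/9 ≈ 305.11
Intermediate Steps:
J(m, H) = 6 - H (J(m, H) = 0 + (6 - H) = 6 - H)
P = ⅑ (P = 1/9 = ⅑ ≈ 0.11111)
c(X, r) = (⅑ + X)/(5 + r) (c(X, r) = (X + ⅑)/(r + (6 - 1*1)) = (⅑ + X)/(r + (6 - 1)) = (⅑ + X)/(r + 5) = (⅑ + X)/(5 + r))
(c(1, -4) + 181) + 123 = ((⅑ + 1)/(5 - 4) + 181) + 123 = ((10/9)/1 + 181) + 123 = (1*(10/9) + 181) + 123 = (10/9 + 181) + 123 = 1639/9 + 123 = 2746/9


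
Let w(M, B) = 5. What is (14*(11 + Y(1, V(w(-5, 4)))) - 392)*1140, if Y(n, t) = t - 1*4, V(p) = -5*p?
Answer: -734160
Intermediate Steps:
Y(n, t) = -4 + t (Y(n, t) = t - 4 = -4 + t)
(14*(11 + Y(1, V(w(-5, 4)))) - 392)*1140 = (14*(11 + (-4 - 5*5)) - 392)*1140 = (14*(11 + (-4 - 25)) - 392)*1140 = (14*(11 - 29) - 392)*1140 = (14*(-18) - 392)*1140 = (-252 - 392)*1140 = -644*1140 = -734160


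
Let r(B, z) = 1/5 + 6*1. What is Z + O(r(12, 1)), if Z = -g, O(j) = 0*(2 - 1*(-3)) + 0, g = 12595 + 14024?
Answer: -26619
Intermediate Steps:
g = 26619
r(B, z) = 31/5 (r(B, z) = ⅕ + 6 = 31/5)
O(j) = 0 (O(j) = 0*(2 + 3) + 0 = 0*5 + 0 = 0 + 0 = 0)
Z = -26619 (Z = -1*26619 = -26619)
Z + O(r(12, 1)) = -26619 + 0 = -26619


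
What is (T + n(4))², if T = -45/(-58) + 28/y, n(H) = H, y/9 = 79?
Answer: 39430442041/1700572644 ≈ 23.187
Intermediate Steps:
y = 711 (y = 9*79 = 711)
T = 33619/41238 (T = -45/(-58) + 28/711 = -45*(-1/58) + 28*(1/711) = 45/58 + 28/711 = 33619/41238 ≈ 0.81524)
(T + n(4))² = (33619/41238 + 4)² = (198571/41238)² = 39430442041/1700572644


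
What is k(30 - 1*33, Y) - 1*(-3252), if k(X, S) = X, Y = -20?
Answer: 3249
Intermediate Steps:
k(30 - 1*33, Y) - 1*(-3252) = (30 - 1*33) - 1*(-3252) = (30 - 33) + 3252 = -3 + 3252 = 3249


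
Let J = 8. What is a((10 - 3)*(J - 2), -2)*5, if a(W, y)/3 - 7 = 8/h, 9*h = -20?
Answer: 51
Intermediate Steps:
h = -20/9 (h = (⅑)*(-20) = -20/9 ≈ -2.2222)
a(W, y) = 51/5 (a(W, y) = 21 + 3*(8/(-20/9)) = 21 + 3*(8*(-9/20)) = 21 + 3*(-18/5) = 21 - 54/5 = 51/5)
a((10 - 3)*(J - 2), -2)*5 = (51/5)*5 = 51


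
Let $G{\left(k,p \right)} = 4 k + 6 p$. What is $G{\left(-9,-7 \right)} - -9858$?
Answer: $9780$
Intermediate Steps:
$G{\left(-9,-7 \right)} - -9858 = \left(4 \left(-9\right) + 6 \left(-7\right)\right) - -9858 = \left(-36 - 42\right) + 9858 = -78 + 9858 = 9780$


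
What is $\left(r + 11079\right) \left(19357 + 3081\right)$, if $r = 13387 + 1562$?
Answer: $584016264$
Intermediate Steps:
$r = 14949$
$\left(r + 11079\right) \left(19357 + 3081\right) = \left(14949 + 11079\right) \left(19357 + 3081\right) = 26028 \cdot 22438 = 584016264$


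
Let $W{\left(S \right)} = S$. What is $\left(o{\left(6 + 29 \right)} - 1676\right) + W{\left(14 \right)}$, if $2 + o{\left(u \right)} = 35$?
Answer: $-1629$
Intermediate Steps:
$o{\left(u \right)} = 33$ ($o{\left(u \right)} = -2 + 35 = 33$)
$\left(o{\left(6 + 29 \right)} - 1676\right) + W{\left(14 \right)} = \left(33 - 1676\right) + 14 = -1643 + 14 = -1629$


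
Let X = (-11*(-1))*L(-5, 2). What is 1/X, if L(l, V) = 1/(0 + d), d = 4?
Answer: 4/11 ≈ 0.36364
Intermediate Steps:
L(l, V) = 1/4 (L(l, V) = 1/(0 + 4) = 1/4)
X = 11/4 (X = -11*(-1)*(1/4) = 11*(1/4) = 11/4 ≈ 2.7500)
1/X = 1/(11/4) = 4/11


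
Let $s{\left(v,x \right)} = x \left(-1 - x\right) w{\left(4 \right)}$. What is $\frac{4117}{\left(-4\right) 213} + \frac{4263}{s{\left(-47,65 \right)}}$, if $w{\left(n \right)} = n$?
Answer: $- \frac{6189983}{1218360} \approx -5.0806$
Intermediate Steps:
$s{\left(v,x \right)} = 4 x \left(-1 - x\right)$ ($s{\left(v,x \right)} = x \left(-1 - x\right) 4 = 4 x \left(-1 - x\right)$)
$\frac{4117}{\left(-4\right) 213} + \frac{4263}{s{\left(-47,65 \right)}} = \frac{4117}{\left(-4\right) 213} + \frac{4263}{\left(-4\right) 65 \left(1 + 65\right)} = \frac{4117}{-852} + \frac{4263}{\left(-4\right) 65 \cdot 66} = 4117 \left(- \frac{1}{852}\right) + \frac{4263}{-17160} = - \frac{4117}{852} + 4263 \left(- \frac{1}{17160}\right) = - \frac{4117}{852} - \frac{1421}{5720} = - \frac{6189983}{1218360}$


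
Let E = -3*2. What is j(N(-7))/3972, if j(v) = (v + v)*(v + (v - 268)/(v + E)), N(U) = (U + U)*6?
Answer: 50456/14895 ≈ 3.3874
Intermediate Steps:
E = -6
N(U) = 12*U (N(U) = (2*U)*6 = 12*U)
j(v) = 2*v*(v + (-268 + v)/(-6 + v)) (j(v) = (v + v)*(v + (v - 268)/(v - 6)) = (2*v)*(v + (-268 + v)/(-6 + v)) = 2*v*(v + (-268 + v)/(-6 + v)))
j(N(-7))/3972 = (2*(12*(-7))*(-268 + (12*(-7))² - 60*(-7))/(-6 + 12*(-7)))/3972 = (2*(-84)*(-268 + (-84)² - 5*(-84))/(-6 - 84))*(1/3972) = (2*(-84)*(-268 + 7056 + 420)/(-90))*(1/3972) = (2*(-84)*(-1/90)*7208)*(1/3972) = (201824/15)*(1/3972) = 50456/14895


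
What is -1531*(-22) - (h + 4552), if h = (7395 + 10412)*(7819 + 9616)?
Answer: -310435915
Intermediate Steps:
h = 310465045 (h = 17807*17435 = 310465045)
-1531*(-22) - (h + 4552) = -1531*(-22) - (310465045 + 4552) = 33682 - 1*310469597 = 33682 - 310469597 = -310435915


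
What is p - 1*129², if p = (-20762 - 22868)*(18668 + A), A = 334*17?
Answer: -1062232621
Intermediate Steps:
A = 5678
p = -1062215980 (p = (-20762 - 22868)*(18668 + 5678) = -43630*24346 = -1062215980)
p - 1*129² = -1062215980 - 1*129² = -1062215980 - 1*16641 = -1062215980 - 16641 = -1062232621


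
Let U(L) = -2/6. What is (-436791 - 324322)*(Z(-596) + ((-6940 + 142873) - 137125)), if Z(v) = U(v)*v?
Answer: 2268116740/3 ≈ 7.5604e+8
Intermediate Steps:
U(L) = -⅓ (U(L) = -2*⅙ = -⅓)
Z(v) = -v/3
(-436791 - 324322)*(Z(-596) + ((-6940 + 142873) - 137125)) = (-436791 - 324322)*(-⅓*(-596) + ((-6940 + 142873) - 137125)) = -761113*(596/3 + (135933 - 137125)) = -761113*(596/3 - 1192) = -761113*(-2980/3) = 2268116740/3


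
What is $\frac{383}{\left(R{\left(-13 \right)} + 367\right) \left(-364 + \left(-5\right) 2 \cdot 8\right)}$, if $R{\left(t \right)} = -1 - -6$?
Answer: $- \frac{383}{165168} \approx -0.0023189$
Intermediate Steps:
$R{\left(t \right)} = 5$ ($R{\left(t \right)} = -1 + 6 = 5$)
$\frac{383}{\left(R{\left(-13 \right)} + 367\right) \left(-364 + \left(-5\right) 2 \cdot 8\right)} = \frac{383}{\left(5 + 367\right) \left(-364 + \left(-5\right) 2 \cdot 8\right)} = \frac{383}{372 \left(-364 - 80\right)} = \frac{383}{372 \left(-444\right)} = \frac{383}{-165168} = 383 \left(- \frac{1}{165168}\right) = - \frac{383}{165168}$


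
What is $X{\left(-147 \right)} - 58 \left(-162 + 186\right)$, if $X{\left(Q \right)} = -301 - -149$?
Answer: $-1544$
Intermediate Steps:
$X{\left(Q \right)} = -152$ ($X{\left(Q \right)} = -301 + 149 = -152$)
$X{\left(-147 \right)} - 58 \left(-162 + 186\right) = -152 - 58 \left(-162 + 186\right) = -152 - 58 \cdot 24 = -152 - 1392 = -1544$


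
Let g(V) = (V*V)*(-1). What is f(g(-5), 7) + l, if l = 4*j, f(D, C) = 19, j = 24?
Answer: 115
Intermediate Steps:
g(V) = -V² (g(V) = V²*(-1) = -V²)
l = 96 (l = 4*24 = 96)
f(g(-5), 7) + l = 19 + 96 = 115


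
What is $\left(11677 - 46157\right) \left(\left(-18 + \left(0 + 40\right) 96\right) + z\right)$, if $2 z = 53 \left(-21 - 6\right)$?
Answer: $-107112120$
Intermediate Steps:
$z = - \frac{1431}{2}$ ($z = \frac{53 \left(-21 - 6\right)}{2} = \frac{53 \left(-27\right)}{2} = \frac{1}{2} \left(-1431\right) = - \frac{1431}{2} \approx -715.5$)
$\left(11677 - 46157\right) \left(\left(-18 + \left(0 + 40\right) 96\right) + z\right) = \left(11677 - 46157\right) \left(\left(-18 + \left(0 + 40\right) 96\right) - \frac{1431}{2}\right) = - 34480 \left(\left(-18 + 40 \cdot 96\right) - \frac{1431}{2}\right) = - 34480 \left(\left(-18 + 3840\right) - \frac{1431}{2}\right) = - 34480 \left(3822 - \frac{1431}{2}\right) = \left(-34480\right) \frac{6213}{2} = -107112120$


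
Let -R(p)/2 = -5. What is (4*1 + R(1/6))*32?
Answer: 448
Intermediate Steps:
R(p) = 10 (R(p) = -2*(-5) = 10)
(4*1 + R(1/6))*32 = (4*1 + 10)*32 = (4 + 10)*32 = 14*32 = 448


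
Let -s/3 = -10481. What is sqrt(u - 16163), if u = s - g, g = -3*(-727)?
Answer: sqrt(13099) ≈ 114.45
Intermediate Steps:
s = 31443 (s = -3*(-10481) = 31443)
g = 2181
u = 29262 (u = 31443 - 1*2181 = 31443 - 2181 = 29262)
sqrt(u - 16163) = sqrt(29262 - 16163) = sqrt(13099)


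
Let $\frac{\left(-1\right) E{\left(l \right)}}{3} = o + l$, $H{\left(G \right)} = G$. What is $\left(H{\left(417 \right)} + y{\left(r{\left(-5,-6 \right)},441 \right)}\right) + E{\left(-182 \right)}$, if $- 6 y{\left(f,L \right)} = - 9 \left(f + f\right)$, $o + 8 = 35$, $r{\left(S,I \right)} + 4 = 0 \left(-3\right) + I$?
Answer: $852$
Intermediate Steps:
$r{\left(S,I \right)} = -4 + I$ ($r{\left(S,I \right)} = -4 + \left(0 \left(-3\right) + I\right) = -4 + \left(0 + I\right) = -4 + I$)
$o = 27$ ($o = -8 + 35 = 27$)
$y{\left(f,L \right)} = 3 f$ ($y{\left(f,L \right)} = - \frac{\left(-9\right) \left(f + f\right)}{6} = - \frac{\left(-9\right) 2 f}{6} = - \frac{\left(-18\right) f}{6} = 3 f$)
$E{\left(l \right)} = -81 - 3 l$ ($E{\left(l \right)} = - 3 \left(27 + l\right) = -81 - 3 l$)
$\left(H{\left(417 \right)} + y{\left(r{\left(-5,-6 \right)},441 \right)}\right) + E{\left(-182 \right)} = \left(417 + 3 \left(-4 - 6\right)\right) - -465 = \left(417 + 3 \left(-10\right)\right) + \left(-81 + 546\right) = \left(417 - 30\right) + 465 = 387 + 465 = 852$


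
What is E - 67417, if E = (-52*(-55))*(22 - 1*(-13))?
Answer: 32683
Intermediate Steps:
E = 100100 (E = 2860*(22 + 13) = 2860*35 = 100100)
E - 67417 = 100100 - 67417 = 32683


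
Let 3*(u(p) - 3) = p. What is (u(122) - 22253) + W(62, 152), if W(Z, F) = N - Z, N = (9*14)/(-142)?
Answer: -4743983/213 ≈ -22272.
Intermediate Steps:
u(p) = 3 + p/3
N = -63/71 (N = 126*(-1/142) = -63/71 ≈ -0.88732)
W(Z, F) = -63/71 - Z
(u(122) - 22253) + W(62, 152) = ((3 + (⅓)*122) - 22253) + (-63/71 - 1*62) = ((3 + 122/3) - 22253) + (-63/71 - 62) = (131/3 - 22253) - 4465/71 = -66628/3 - 4465/71 = -4743983/213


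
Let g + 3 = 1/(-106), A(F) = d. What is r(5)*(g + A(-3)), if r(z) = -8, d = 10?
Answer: -2964/53 ≈ -55.924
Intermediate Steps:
A(F) = 10
g = -319/106 (g = -3 + 1/(-106) = -3 - 1/106 = -319/106 ≈ -3.0094)
r(5)*(g + A(-3)) = -8*(-319/106 + 10) = -8*741/106 = -2964/53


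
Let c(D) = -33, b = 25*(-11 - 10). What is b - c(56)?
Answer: -492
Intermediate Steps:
b = -525 (b = 25*(-21) = -525)
b - c(56) = -525 - 1*(-33) = -525 + 33 = -492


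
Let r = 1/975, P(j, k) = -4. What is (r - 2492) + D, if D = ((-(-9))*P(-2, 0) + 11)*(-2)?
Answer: -2380949/975 ≈ -2442.0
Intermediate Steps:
r = 1/975 ≈ 0.0010256
D = 50 (D = (-(-9)*(-4) + 11)*(-2) = (-3*(-3)*(-4) + 11)*(-2) = (9*(-4) + 11)*(-2) = (-36 + 11)*(-2) = -25*(-2) = 50)
(r - 2492) + D = (1/975 - 2492) + 50 = -2429699/975 + 50 = -2380949/975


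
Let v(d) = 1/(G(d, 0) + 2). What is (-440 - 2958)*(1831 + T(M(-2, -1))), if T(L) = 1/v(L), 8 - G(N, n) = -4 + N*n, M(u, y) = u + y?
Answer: -6269310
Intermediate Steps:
G(N, n) = 12 - N*n (G(N, n) = 8 - (-4 + N*n) = 8 + (4 - N*n) = 12 - N*n)
v(d) = 1/14 (v(d) = 1/((12 - 1*d*0) + 2) = 1/((12 + 0) + 2) = 1/(12 + 2) = 1/14)
T(L) = 14 (T(L) = 1/(1/14) = 14)
(-440 - 2958)*(1831 + T(M(-2, -1))) = (-440 - 2958)*(1831 + 14) = -3398*1845 = -6269310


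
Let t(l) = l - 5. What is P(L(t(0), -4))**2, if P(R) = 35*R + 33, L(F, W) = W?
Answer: 11449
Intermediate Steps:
t(l) = -5 + l
P(R) = 33 + 35*R
P(L(t(0), -4))**2 = (33 + 35*(-4))**2 = (33 - 140)**2 = (-107)**2 = 11449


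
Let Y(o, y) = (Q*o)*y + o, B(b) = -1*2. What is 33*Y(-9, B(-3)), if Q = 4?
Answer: 2079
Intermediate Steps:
B(b) = -2
Y(o, y) = o + 4*o*y (Y(o, y) = (4*o)*y + o = 4*o*y + o = o + 4*o*y)
33*Y(-9, B(-3)) = 33*(-9*(1 + 4*(-2))) = 33*(-9*(1 - 8)) = 33*(-9*(-7)) = 33*63 = 2079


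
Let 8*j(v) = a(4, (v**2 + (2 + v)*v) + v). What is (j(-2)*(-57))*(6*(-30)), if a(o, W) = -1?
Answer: -2565/2 ≈ -1282.5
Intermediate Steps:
j(v) = -1/8 (j(v) = (1/8)*(-1) = -1/8)
(j(-2)*(-57))*(6*(-30)) = (-1/8*(-57))*(6*(-30)) = (57/8)*(-180) = -2565/2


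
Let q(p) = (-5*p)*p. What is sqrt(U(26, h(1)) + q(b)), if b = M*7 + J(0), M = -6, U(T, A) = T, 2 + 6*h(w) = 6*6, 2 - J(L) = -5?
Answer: I*sqrt(6099) ≈ 78.096*I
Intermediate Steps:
J(L) = 7 (J(L) = 2 - 1*(-5) = 2 + 5 = 7)
h(w) = 17/3 (h(w) = -1/3 + (6*6)/6 = -1/3 + (1/6)*36 = -1/3 + 6 = 17/3)
b = -35 (b = -6*7 + 7 = -42 + 7 = -35)
q(p) = -5*p**2
sqrt(U(26, h(1)) + q(b)) = sqrt(26 - 5*(-35)**2) = sqrt(26 - 5*1225) = sqrt(26 - 6125) = sqrt(-6099) = I*sqrt(6099)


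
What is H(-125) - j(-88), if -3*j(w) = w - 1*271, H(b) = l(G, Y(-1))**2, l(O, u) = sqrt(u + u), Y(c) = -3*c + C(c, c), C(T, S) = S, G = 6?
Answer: -347/3 ≈ -115.67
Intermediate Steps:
Y(c) = -2*c (Y(c) = -3*c + c = -2*c)
l(O, u) = sqrt(2)*sqrt(u) (l(O, u) = sqrt(2*u) = sqrt(2)*sqrt(u))
H(b) = 4 (H(b) = (sqrt(2)*sqrt(-2*(-1)))**2 = (sqrt(2)*sqrt(2))**2 = 2**2 = 4)
j(w) = 271/3 - w/3 (j(w) = -(w - 1*271)/3 = -(w - 271)/3 = -(-271 + w)/3 = 271/3 - w/3)
H(-125) - j(-88) = 4 - (271/3 - 1/3*(-88)) = 4 - (271/3 + 88/3) = 4 - 1*359/3 = 4 - 359/3 = -347/3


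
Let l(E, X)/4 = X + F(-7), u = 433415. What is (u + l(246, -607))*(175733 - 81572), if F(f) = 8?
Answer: 40585180059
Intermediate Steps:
l(E, X) = 32 + 4*X (l(E, X) = 4*(X + 8) = 4*(8 + X) = 32 + 4*X)
(u + l(246, -607))*(175733 - 81572) = (433415 + (32 + 4*(-607)))*(175733 - 81572) = (433415 + (32 - 2428))*94161 = (433415 - 2396)*94161 = 431019*94161 = 40585180059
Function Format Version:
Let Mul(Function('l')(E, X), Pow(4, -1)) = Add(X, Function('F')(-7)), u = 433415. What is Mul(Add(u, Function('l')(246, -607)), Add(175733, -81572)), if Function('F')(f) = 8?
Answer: 40585180059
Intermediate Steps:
Function('l')(E, X) = Add(32, Mul(4, X)) (Function('l')(E, X) = Mul(4, Add(X, 8)) = Mul(4, Add(8, X)) = Add(32, Mul(4, X)))
Mul(Add(u, Function('l')(246, -607)), Add(175733, -81572)) = Mul(Add(433415, Add(32, Mul(4, -607))), Add(175733, -81572)) = Mul(Add(433415, Add(32, -2428)), 94161) = Mul(Add(433415, -2396), 94161) = Mul(431019, 94161) = 40585180059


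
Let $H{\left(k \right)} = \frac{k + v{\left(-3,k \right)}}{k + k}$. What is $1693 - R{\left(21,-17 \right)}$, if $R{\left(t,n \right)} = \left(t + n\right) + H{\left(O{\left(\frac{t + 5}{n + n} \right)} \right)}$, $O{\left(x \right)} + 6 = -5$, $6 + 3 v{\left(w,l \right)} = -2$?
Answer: $\frac{111433}{66} \approx 1688.4$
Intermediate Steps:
$v{\left(w,l \right)} = - \frac{8}{3}$ ($v{\left(w,l \right)} = -2 + \frac{1}{3} \left(-2\right) = -2 - \frac{2}{3} = - \frac{8}{3}$)
$O{\left(x \right)} = -11$ ($O{\left(x \right)} = -6 - 5 = -11$)
$H{\left(k \right)} = \frac{- \frac{8}{3} + k}{2 k}$ ($H{\left(k \right)} = \frac{k - \frac{8}{3}}{k + k} = \frac{- \frac{8}{3} + k}{2 k}$)
$R{\left(t,n \right)} = \frac{41}{66} + n + t$ ($R{\left(t,n \right)} = \left(t + n\right) + \frac{-8 + 3 \left(-11\right)}{6 \left(-11\right)} = \left(n + t\right) + \frac{1}{6} \left(- \frac{1}{11}\right) \left(-8 - 33\right) = \left(n + t\right) + \frac{1}{6} \left(- \frac{1}{11}\right) \left(-41\right) = \left(n + t\right) + \frac{41}{66} = \frac{41}{66} + n + t$)
$1693 - R{\left(21,-17 \right)} = 1693 - \left(\frac{41}{66} - 17 + 21\right) = 1693 - \frac{305}{66} = \frac{111433}{66}$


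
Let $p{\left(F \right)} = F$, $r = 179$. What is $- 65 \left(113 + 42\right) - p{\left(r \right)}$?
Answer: $-10254$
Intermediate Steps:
$- 65 \left(113 + 42\right) - p{\left(r \right)} = - 65 \left(113 + 42\right) - 179 = \left(-65\right) 155 - 179 = -10075 - 179 = -10254$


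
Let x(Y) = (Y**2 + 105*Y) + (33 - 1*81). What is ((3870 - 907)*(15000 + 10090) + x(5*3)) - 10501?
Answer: 74332921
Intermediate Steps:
x(Y) = -48 + Y**2 + 105*Y (x(Y) = (Y**2 + 105*Y) + (33 - 81) = (Y**2 + 105*Y) - 48 = -48 + Y**2 + 105*Y)
((3870 - 907)*(15000 + 10090) + x(5*3)) - 10501 = ((3870 - 907)*(15000 + 10090) + (-48 + (5*3)**2 + 105*(5*3))) - 10501 = (2963*25090 + (-48 + 15**2 + 105*15)) - 10501 = (74341670 + (-48 + 225 + 1575)) - 10501 = (74341670 + 1752) - 10501 = 74343422 - 10501 = 74332921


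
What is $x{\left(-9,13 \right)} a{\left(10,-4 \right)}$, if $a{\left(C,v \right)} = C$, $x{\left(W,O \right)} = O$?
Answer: $130$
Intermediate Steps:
$x{\left(-9,13 \right)} a{\left(10,-4 \right)} = 13 \cdot 10 = 130$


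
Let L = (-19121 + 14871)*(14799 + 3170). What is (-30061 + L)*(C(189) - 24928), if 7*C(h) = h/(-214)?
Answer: 407555881428509/214 ≈ 1.9045e+12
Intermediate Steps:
L = -76368250 (L = -4250*17969 = -76368250)
C(h) = -h/1498 (C(h) = (h/(-214))/7 = (h*(-1/214))/7 = (-h/214)/7 = -h/1498)
(-30061 + L)*(C(189) - 24928) = (-30061 - 76368250)*(-1/1498*189 - 24928) = -76398311*(-27/214 - 24928) = -76398311*(-5334619/214) = 407555881428509/214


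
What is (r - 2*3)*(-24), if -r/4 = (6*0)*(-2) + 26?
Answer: 2640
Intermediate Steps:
r = -104 (r = -4*((6*0)*(-2) + 26) = -4*(0*(-2) + 26) = -4*(0 + 26) = -4*26 = -104)
(r - 2*3)*(-24) = (-104 - 2*3)*(-24) = (-104 - 6)*(-24) = -110*(-24) = 2640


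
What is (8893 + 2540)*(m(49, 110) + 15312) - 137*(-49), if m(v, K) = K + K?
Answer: 177584069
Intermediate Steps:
m(v, K) = 2*K
(8893 + 2540)*(m(49, 110) + 15312) - 137*(-49) = (8893 + 2540)*(2*110 + 15312) - 137*(-49) = 11433*(220 + 15312) - 1*(-6713) = 11433*15532 + 6713 = 177577356 + 6713 = 177584069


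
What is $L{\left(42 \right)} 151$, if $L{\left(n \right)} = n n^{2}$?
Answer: $11187288$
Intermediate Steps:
$L{\left(n \right)} = n^{3}$
$L{\left(42 \right)} 151 = 42^{3} \cdot 151 = 74088 \cdot 151 = 11187288$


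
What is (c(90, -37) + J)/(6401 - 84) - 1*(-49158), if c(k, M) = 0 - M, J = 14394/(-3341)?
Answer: 1037484467549/21105097 ≈ 49158.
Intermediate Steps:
J = -14394/3341 (J = 14394*(-1/3341) = -14394/3341 ≈ -4.3083)
c(k, M) = -M
(c(90, -37) + J)/(6401 - 84) - 1*(-49158) = (-1*(-37) - 14394/3341)/(6401 - 84) - 1*(-49158) = (37 - 14394/3341)/6317 + 49158 = (109223/3341)*(1/6317) + 49158 = 109223/21105097 + 49158 = 1037484467549/21105097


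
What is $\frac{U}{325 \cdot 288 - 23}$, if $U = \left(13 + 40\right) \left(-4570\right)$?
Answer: $- \frac{242210}{93577} \approx -2.5883$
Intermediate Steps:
$U = -242210$ ($U = 53 \left(-4570\right) = -242210$)
$\frac{U}{325 \cdot 288 - 23} = - \frac{242210}{325 \cdot 288 - 23} = - \frac{242210}{93600 - 23} = - \frac{242210}{93577}$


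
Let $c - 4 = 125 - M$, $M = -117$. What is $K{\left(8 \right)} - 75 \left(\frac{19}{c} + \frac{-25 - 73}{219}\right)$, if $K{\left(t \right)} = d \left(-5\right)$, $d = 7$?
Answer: $- \frac{43285}{5986} \approx -7.231$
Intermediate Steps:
$c = 246$ ($c = 4 + \left(125 - -117\right) = 4 + \left(125 + 117\right) = 4 + 242 = 246$)
$K{\left(t \right)} = -35$ ($K{\left(t \right)} = 7 \left(-5\right) = -35$)
$K{\left(8 \right)} - 75 \left(\frac{19}{c} + \frac{-25 - 73}{219}\right) = -35 - 75 \left(\frac{19}{246} + \frac{-25 - 73}{219}\right) = -35 - 75 \left(19 \cdot \frac{1}{246} - \frac{98}{219}\right) = -35 - 75 \left(\frac{19}{246} - \frac{98}{219}\right) = -35 - - \frac{166225}{5986} = -35 + \frac{166225}{5986} = - \frac{43285}{5986}$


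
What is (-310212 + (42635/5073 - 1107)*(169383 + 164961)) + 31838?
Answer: -621590049282/1691 ≈ -3.6759e+8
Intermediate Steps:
(-310212 + (42635/5073 - 1107)*(169383 + 164961)) + 31838 = (-310212 + (42635*(1/5073) - 1107)*334344) + 31838 = (-310212 + (42635/5073 - 1107)*334344) + 31838 = (-310212 - 5573176/5073*334344) + 31838 = (-310212 - 621119318848/1691) + 31838 = -621643887340/1691 + 31838 = -621590049282/1691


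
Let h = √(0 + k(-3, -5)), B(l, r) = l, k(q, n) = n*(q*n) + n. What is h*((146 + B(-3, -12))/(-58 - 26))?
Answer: -143*I*√5/21 ≈ -15.227*I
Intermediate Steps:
k(q, n) = n + q*n² (k(q, n) = n*(n*q) + n = q*n² + n = n + q*n²)
h = 4*I*√5 (h = √(0 - 5*(1 - 5*(-3))) = √(0 - 5*(1 + 15)) = √(0 - 5*16) = √(0 - 80) = √(-80) = 4*I*√5 ≈ 8.9443*I)
h*((146 + B(-3, -12))/(-58 - 26)) = (4*I*√5)*((146 - 3)/(-58 - 26)) = (4*I*√5)*(143/(-84)) = (4*I*√5)*(143*(-1/84)) = (4*I*√5)*(-143/84) = -143*I*√5/21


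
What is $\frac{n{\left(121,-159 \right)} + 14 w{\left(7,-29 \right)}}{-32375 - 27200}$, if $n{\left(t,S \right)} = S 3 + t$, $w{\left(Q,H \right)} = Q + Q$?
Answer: $\frac{32}{11915} \approx 0.0026857$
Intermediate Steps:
$w{\left(Q,H \right)} = 2 Q$
$n{\left(t,S \right)} = t + 3 S$ ($n{\left(t,S \right)} = 3 S + t = t + 3 S$)
$\frac{n{\left(121,-159 \right)} + 14 w{\left(7,-29 \right)}}{-32375 - 27200} = \frac{\left(121 + 3 \left(-159\right)\right) + 14 \cdot 2 \cdot 7}{-32375 - 27200} = \frac{\left(121 - 477\right) + 14 \cdot 14}{-59575} = \left(-356 + 196\right) \left(- \frac{1}{59575}\right) = \left(-160\right) \left(- \frac{1}{59575}\right) = \frac{32}{11915}$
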